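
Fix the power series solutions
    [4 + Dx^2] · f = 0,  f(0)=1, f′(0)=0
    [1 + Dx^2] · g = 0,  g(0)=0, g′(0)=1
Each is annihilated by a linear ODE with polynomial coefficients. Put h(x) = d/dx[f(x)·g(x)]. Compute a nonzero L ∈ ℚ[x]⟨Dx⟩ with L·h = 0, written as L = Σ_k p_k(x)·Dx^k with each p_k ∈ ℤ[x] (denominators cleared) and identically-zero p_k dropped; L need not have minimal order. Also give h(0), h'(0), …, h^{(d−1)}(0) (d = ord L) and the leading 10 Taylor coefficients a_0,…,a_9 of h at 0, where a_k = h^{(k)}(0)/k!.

L = 9 + 10·Dx^2 + Dx^4  (order 4).
h: a_k = 1, 0, -13/2, 0, 121/24, 0, -1093/720, 0, 9841/40320, 0, …
ICs: h(0) = 1, h′(0) = 0, h′′(0) = -13, h′′′(0) = 0.

f: a_k = 1, 0, -2, 0, 2/3, 0, -4/45, 0, 2/315, 0, …
g: a_k = 0, 1, 0, -1/6, 0, 1/120, 0, -1/5040, 0, 1/362880, …
Product ⇒ symmetric product L₀, ord ≤ 4.
Derive L from L₀ (diff closure).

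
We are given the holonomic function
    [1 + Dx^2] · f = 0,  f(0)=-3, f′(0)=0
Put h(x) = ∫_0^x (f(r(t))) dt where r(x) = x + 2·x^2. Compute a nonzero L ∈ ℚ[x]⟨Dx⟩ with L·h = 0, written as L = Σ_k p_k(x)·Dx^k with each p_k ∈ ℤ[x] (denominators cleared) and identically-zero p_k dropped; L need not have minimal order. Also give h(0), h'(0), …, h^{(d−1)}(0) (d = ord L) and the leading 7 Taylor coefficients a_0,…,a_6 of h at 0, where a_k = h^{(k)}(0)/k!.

L = (1 + 12·x + 48·x^2 + 64·x^3)·Dx - 4·Dx^2 + (1 + 4·x)·Dx^3  (order 3).
h: a_k = 0, -3, 0, 1/2, 3/2, 47/40, -1/6, …
ICs: h(0) = 0, h′(0) = -3, h′′(0) = 0.

f: a_k = -3, 0, 3/2, 0, -1/8, 0, 1/240, …
L₀ from L_f via x↦r, Dx↦r'^{-1}Dx.
h=∫h₀ ⇒ L = L₀·Dx.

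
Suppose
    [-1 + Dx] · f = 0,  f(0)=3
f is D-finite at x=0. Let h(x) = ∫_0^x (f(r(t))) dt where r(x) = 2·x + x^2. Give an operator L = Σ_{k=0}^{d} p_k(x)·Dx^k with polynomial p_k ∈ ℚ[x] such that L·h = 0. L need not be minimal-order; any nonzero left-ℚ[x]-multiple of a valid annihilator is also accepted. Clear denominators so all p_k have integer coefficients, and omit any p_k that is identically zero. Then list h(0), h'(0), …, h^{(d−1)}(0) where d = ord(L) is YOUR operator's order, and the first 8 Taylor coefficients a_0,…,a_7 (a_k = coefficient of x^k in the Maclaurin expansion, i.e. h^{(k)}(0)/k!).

L = (-2 - 2·x)·Dx + Dx^2  (order 2).
h: a_k = 0, 3, 3, 3, 5/2, 19/10, 13/10, 173/210, …
ICs: h(0) = 0, h′(0) = 3.

f: a_k = 3, 3, 3/2, 1/2, 1/8, 1/40, 1/240, 1/1680, …
Substitute x→r, Dx→(1/r')Dx; clear ⇒ L₀.
∫: right-multiply L₀ by Dx.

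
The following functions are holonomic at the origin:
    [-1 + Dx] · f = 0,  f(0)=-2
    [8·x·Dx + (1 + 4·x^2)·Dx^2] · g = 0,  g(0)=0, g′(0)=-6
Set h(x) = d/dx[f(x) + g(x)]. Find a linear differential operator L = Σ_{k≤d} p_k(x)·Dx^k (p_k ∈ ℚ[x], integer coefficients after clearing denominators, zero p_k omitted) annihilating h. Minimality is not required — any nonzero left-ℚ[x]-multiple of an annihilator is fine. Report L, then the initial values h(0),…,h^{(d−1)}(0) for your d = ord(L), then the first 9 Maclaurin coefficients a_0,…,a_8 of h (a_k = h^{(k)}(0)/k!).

f: a_k = -2, -2, -1, -1/3, -1/12, -1/60, -1/360, -1/2520, -1/20160, …
g: a_k = 0, -6, 0, 8, 0, -96/5, 0, 384/7, 0, …
Sum ⇒ L₀ = lclm(L_f,L_g) in ℚ(x)⟨Dx⟩.
h₀' ⇒ L via d/dx closure of L₀.
L = (8 - 8·x - 96·x^2 - 32·x^3) + (-9 + 88·x^2 - 16·x^4)·Dx + (1 + 8·x + 8·x^2 + 32·x^3 + 16·x^4)·Dx^2  (order 2).
h: a_k = -8, -2, 23, -1/3, -1153/12, -1/60, 138239/360, -1/2520, -30965761/20160, …
ICs: h(0) = -8, h′(0) = -2.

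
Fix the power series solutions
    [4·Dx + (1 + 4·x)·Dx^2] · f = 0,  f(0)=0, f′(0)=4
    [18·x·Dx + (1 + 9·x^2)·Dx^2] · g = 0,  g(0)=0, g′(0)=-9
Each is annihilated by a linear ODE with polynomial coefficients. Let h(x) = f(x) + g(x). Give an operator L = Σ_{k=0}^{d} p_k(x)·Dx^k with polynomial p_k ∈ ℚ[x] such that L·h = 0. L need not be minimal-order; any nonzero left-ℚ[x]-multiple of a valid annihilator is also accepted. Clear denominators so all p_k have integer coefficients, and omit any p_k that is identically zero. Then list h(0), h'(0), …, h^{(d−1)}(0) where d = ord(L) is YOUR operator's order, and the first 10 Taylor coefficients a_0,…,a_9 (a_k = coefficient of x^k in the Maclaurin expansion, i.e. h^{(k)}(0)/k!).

L = (-36 - 432·x + 972·x^2 + 1296·x^3)·Dx + (-25 - 72·x - 189·x^2 + 1944·x^3 + 2592·x^4)·Dx^2 + (-2 + x + 36·x^2 + 81·x^3 + 486·x^4 + 648·x^5)·Dx^3  (order 3).
h: a_k = 0, -5, -8, 145/3, -64, 59, -2048/3, 22945/7, -8192, 203095/9, …
ICs: h(0) = 0, h′(0) = -5, h′′(0) = -16.

f: a_k = 0, 4, -8, 64/3, -64, 1024/5, -2048/3, 16384/7, -8192, 262144/9, …
g: a_k = 0, -9, 0, 27, 0, -729/5, 0, 6561/7, 0, -6561, …
f+g: L₀ = lclm(L_f,L_g), ord ≤ 2+2.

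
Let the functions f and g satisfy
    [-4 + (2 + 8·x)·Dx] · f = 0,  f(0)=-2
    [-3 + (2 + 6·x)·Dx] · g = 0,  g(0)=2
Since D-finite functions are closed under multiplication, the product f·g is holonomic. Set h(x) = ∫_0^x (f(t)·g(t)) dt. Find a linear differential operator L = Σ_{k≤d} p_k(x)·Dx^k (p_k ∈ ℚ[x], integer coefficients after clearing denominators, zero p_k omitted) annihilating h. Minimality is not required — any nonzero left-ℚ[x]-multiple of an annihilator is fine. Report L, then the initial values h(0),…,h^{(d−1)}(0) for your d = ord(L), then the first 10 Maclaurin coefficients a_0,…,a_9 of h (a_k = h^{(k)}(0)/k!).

L = (-7 - 24·x)·Dx + (2 + 14·x + 24·x^2)·Dx^2  (order 2).
h: a_k = 0, -4, -7, 1/6, -7/16, 197/160, -1393/384, 19797/1792, -141351/4096, 2703887/24576, …
ICs: h(0) = 0, h′(0) = -4.

f: a_k = -2, -4, 4, -8, 20, -56, 168, -528, 1716, -5720, …
g: a_k = 2, 3, -9/4, 27/8, -405/64, 1701/128, -15309/512, 72171/1024, -2814669/16384, 14073345/32768, …
Sym-product of L_f,L_g gives L₀ (≤ ord 1).
∫: right-multiply L₀ by Dx.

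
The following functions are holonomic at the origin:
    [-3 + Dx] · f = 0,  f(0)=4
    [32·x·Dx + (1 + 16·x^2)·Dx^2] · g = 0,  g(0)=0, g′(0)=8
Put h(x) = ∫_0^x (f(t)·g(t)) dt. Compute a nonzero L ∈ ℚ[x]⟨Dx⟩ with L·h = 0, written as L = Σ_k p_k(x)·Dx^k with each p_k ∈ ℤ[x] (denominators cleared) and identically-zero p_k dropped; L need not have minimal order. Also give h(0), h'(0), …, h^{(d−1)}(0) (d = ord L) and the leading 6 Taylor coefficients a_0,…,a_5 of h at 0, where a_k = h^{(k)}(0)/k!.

L = (9 - 96·x + 144·x^2)·Dx + (-6 + 32·x - 96·x^2)·Dx^2 + (1 + 16·x^2)·Dx^3  (order 3).
h: a_k = 0, 0, 16, 32, -20/3, -368/5, …
ICs: h(0) = 0, h′(0) = 0, h′′(0) = 32.

f: a_k = 4, 12, 18, 18, 27/2, 81/10, …
g: a_k = 0, 8, 0, -128/3, 0, 2048/5, …
Sym-product of L_f,L_g gives L₀ (≤ ord 2).
∫: right-multiply L₀ by Dx.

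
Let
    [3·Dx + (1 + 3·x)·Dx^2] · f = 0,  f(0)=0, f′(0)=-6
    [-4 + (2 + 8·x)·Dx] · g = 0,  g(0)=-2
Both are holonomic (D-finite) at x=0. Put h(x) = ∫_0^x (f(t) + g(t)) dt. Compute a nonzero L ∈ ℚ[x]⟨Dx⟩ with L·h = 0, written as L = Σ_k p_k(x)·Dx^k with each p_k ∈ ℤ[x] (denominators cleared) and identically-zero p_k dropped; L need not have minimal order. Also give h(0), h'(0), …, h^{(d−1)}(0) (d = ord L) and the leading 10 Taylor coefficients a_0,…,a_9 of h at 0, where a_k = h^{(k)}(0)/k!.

f: a_k = 0, -6, 9, -18, 81/2, -486/5, 243, -4374/7, 6561/4, -4374, …
g: a_k = -2, -4, 4, -8, 20, -56, 168, -528, 1716, -5720, …
h₀=f+g: left-lcm gives L₀, ord ≤ 3.
∫: right-multiply L₀ by Dx.
L = 36·x·Dx^2 + (6 + 72·x + 180·x^2)·Dx^3 + (1 + 13·x + 54·x^2 + 72·x^3)·Dx^4  (order 4).
h: a_k = 0, -2, -5, 13/3, -13/2, 121/10, -383/15, 411/7, -4035/28, 4475/12, …
ICs: h(0) = 0, h′(0) = -2, h′′(0) = -10, h′′′(0) = 26.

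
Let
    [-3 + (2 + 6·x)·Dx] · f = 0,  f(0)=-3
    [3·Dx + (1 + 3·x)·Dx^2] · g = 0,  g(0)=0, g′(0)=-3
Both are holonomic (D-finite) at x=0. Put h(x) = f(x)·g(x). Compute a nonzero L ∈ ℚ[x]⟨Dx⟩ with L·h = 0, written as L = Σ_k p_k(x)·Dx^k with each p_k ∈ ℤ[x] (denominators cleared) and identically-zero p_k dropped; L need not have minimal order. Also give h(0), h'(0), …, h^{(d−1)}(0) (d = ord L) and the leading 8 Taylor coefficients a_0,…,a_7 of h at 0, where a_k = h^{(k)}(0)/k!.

f: a_k = -3, -9/2, 27/8, -81/16, 1215/128, -5103/256, 45927/1024, -216513/2048, …
g: a_k = 0, -3, 9/2, -9, 81/4, -243/5, 243/2, -2187/7, …
L₀ := L_f ⊗_s L_g (sym. prod.), ord ≤ 2.
L = 9 + (4 + 24·x + 36·x^2)·Dx^2  (order 2).
h: a_k = 0, 9, 0, -27/8, 81/8, -17253/640, 22599/320, -6655041/35840, …
ICs: h(0) = 0, h′(0) = 9.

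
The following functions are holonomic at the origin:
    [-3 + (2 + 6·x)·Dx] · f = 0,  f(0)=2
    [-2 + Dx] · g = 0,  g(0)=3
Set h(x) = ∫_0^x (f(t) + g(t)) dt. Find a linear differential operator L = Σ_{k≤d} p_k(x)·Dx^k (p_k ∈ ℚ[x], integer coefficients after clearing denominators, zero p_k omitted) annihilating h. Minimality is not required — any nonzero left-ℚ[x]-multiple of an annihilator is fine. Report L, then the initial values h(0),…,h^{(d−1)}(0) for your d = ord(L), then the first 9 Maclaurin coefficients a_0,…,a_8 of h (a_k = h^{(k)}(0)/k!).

f: a_k = 2, 3, -9/4, 27/8, -405/64, 1701/128, -15309/512, 72171/1024, -2814669/16384, …
g: a_k = 3, 6, 6, 4, 2, 4/5, 4/15, 8/105, 2/105, …
h₀=f+g: left-lcm gives L₀, ord ≤ 2.
∫: right-multiply L₀ by Dx.
L = (42 + 72·x)·Dx + (-25 - 96·x - 144·x^2)·Dx^2 + (2 + 30·x + 72·x^2)·Dx^3  (order 3).
h: a_k = 0, 5, 9/2, 5/4, 59/32, -277/320, 9017/3840, -227587/53760, 7586147/860160, …
ICs: h(0) = 0, h′(0) = 5, h′′(0) = 9.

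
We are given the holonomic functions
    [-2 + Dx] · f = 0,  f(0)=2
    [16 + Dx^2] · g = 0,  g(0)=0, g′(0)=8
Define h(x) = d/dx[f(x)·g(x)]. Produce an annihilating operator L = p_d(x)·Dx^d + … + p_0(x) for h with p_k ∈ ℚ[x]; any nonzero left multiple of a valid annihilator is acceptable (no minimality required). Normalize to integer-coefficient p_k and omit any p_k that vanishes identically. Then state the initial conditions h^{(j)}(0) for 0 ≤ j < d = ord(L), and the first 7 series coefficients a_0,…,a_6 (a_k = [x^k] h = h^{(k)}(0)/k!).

f: a_k = 2, 4, 4, 8/3, 4/3, 8/15, 8/45, …
g: a_k = 0, 8, 0, -64/3, 0, 256/15, 0, …
h₀=f·g: eliminate ⇒ L₀, order ≤ 1·2.
h₀' ⇒ L via d/dx closure of L₀.
L = 20 - 4·Dx + Dx^2  (order 2).
h: a_k = 16, 64, -32, -256, -608/3, 1408/15, 8896/45, …
ICs: h(0) = 16, h′(0) = 64.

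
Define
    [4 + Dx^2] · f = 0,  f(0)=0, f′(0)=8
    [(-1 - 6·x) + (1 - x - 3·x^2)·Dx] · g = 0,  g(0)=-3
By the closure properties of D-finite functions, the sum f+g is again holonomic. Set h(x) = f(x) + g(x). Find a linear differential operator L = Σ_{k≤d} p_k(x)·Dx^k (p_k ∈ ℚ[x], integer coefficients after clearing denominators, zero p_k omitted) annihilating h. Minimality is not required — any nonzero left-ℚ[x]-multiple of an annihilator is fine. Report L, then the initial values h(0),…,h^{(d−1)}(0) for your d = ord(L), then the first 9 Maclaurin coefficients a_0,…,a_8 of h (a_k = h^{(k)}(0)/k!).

L = (-92 - 608·x - 512·x^2 - 1104·x^3 - 360·x^4 - 432·x^5) + (24 - 4·x - 24·x^2 - 80·x^3 - 180·x^4 - 216·x^5 - 216·x^6)·Dx + (-23 - 152·x - 128·x^2 - 276·x^3 - 90·x^4 - 108·x^5)·Dx^2 + (6 - x - 6·x^2 - 20·x^3 - 45·x^4 - 54·x^5 - 54·x^6)·Dx^3  (order 3).
h: a_k = -3, 5, -12, -79/3, -57, -1784/15, -291, -205097/315, -1524, …
ICs: h(0) = -3, h′(0) = 5, h′′(0) = -24.

f: a_k = 0, 8, 0, -16/3, 0, 16/15, 0, -32/315, 0, …
g: a_k = -3, -3, -12, -21, -57, -120, -291, -651, -1524, …
h₀=f+g: left-lcm gives L₀, ord ≤ 3.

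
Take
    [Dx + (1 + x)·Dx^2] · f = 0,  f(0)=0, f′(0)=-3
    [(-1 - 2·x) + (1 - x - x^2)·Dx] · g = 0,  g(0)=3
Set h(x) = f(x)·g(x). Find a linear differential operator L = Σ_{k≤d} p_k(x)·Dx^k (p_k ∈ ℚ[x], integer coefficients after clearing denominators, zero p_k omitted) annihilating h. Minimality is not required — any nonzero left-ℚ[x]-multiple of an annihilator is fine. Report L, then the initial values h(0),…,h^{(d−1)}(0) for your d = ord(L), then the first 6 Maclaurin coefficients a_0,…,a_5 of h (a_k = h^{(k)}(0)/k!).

f: a_k = 0, -3, 3/2, -1, 3/4, -3/5, …
g: a_k = 3, 3, 6, 9, 15, 24, …
f·g: L₀ = L_f ⊗_s L_g, ord ≤ 2·1.
L = (3 + 4·x) + (1 + 7·x + 5·x^2)·Dx + (-1 + 2·x^2 + x^3)·Dx^2  (order 2).
h: a_k = 0, -9, -9/2, -33/2, -75/4, -741/20, …
ICs: h(0) = 0, h′(0) = -9.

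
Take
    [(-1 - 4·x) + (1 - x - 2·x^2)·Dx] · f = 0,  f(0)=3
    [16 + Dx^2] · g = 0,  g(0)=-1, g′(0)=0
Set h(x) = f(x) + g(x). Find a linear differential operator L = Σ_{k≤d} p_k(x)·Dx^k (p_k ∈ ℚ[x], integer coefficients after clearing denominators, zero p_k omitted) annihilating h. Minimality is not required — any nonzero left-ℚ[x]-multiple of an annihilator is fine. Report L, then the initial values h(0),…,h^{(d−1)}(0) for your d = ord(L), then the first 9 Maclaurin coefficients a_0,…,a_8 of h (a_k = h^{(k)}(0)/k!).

L = (368 + 1408·x - 256·x^2 + 512·x^3 + 2560·x^4 + 2048·x^5) + (-176 + 336·x + 384·x^2 - 1024·x^3 - 384·x^4 + 1536·x^5 + 1024·x^6)·Dx + (23 + 88·x - 16·x^2 + 32·x^3 + 160·x^4 + 128·x^5)·Dx^2 + (-11 + 21·x + 24·x^2 - 64·x^3 - 24·x^4 + 96·x^5 + 64·x^6)·Dx^3  (order 3).
h: a_k = 2, 3, 17, 15, 67/3, 63, 6061/45, 255, 161083/315, …
ICs: h(0) = 2, h′(0) = 3, h′′(0) = 34.

f: a_k = 3, 3, 9, 15, 33, 63, 129, 255, 513, …
g: a_k = -1, 0, 8, 0, -32/3, 0, 256/45, 0, -512/315, …
Sum ⇒ L₀ = lclm(L_f,L_g) in ℚ(x)⟨Dx⟩.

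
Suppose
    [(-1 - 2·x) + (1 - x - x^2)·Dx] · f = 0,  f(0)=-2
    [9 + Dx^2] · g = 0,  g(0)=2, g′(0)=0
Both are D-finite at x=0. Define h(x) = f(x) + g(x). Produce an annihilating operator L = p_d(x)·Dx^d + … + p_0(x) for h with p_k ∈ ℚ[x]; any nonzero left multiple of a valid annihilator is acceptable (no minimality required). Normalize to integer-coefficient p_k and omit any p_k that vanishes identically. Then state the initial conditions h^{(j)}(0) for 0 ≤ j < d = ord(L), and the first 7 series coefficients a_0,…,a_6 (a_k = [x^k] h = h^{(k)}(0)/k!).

f: a_k = -2, -2, -4, -6, -10, -16, -26, …
g: a_k = 2, 0, -9, 0, 27/4, 0, -81/40, …
h₀=f+g: left-lcm gives L₀, ord ≤ 3.
L = (243 + 432·x - 81·x^2 + 216·x^3 + 405·x^4 + 162·x^5) + (-117 + 225·x + 36·x^2 - 297·x^3 + 54·x^4 + 243·x^5 + 81·x^6)·Dx + (27 + 48·x - 9·x^2 + 24·x^3 + 45·x^4 + 18·x^5)·Dx^2 + (-13 + 25·x + 4·x^2 - 33·x^3 + 6·x^4 + 27·x^5 + 9·x^6)·Dx^3  (order 3).
h: a_k = 0, -2, -13, -6, -13/4, -16, -1121/40, …
ICs: h(0) = 0, h′(0) = -2, h′′(0) = -26.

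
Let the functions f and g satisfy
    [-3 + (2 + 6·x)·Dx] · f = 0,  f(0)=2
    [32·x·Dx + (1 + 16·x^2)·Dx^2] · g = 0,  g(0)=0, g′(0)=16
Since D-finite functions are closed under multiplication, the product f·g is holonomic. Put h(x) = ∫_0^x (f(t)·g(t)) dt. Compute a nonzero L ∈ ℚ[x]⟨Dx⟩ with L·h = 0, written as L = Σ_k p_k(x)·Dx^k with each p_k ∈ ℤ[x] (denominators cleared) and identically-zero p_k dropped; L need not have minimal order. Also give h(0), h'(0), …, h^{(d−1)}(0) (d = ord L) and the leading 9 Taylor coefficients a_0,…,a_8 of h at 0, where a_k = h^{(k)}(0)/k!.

L = (27 - 192·x - 144·x^2)·Dx + (-12 + 92·x + 576·x^2 + 576·x^3)·Dx^2 + (4 + 24·x + 100·x^2 + 384·x^3 + 576·x^4)·Dx^3  (order 3).
h: a_k = 0, 0, 16, 16, -155/3, -202/5, 34583/120, 95289/280, -22966919/8960, …
ICs: h(0) = 0, h′(0) = 0, h′′(0) = 32.

f: a_k = 2, 3, -9/4, 27/8, -405/64, 1701/128, -15309/512, 72171/1024, -2814669/16384, …
g: a_k = 0, 16, 0, -256/3, 0, 4096/5, 0, -65536/7, 0, …
Sym-product of L_f,L_g gives L₀ (≤ ord 2).
Integrate: L := L₀·Dx.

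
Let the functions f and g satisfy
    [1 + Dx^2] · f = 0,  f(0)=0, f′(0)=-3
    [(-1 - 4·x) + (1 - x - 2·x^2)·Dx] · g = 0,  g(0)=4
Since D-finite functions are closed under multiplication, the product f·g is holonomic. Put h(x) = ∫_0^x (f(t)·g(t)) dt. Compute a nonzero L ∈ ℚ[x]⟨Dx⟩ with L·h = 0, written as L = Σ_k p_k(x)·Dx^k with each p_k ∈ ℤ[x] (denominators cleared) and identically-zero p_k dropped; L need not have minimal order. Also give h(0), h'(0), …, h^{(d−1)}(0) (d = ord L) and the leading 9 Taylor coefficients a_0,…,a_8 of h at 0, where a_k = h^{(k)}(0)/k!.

f: a_k = 0, -3, 0, 1/2, 0, -1/40, 0, 1/1680, 0, …
g: a_k = 4, 4, 12, 20, 44, 84, 172, 340, 684, …
h₀=f·g: eliminate ⇒ L₀, order ≤ 2·1.
∫: right-multiply L₀ by Dx.
L = (3 + x + 2·x^2)·Dx + (2 + 8·x)·Dx^2 + (-1 + x + 2·x^2)·Dx^3  (order 3).
h: a_k = 0, 0, -6, -4, -17/2, -58/5, -1261/60, -2421/70, -41521/672, …
ICs: h(0) = 0, h′(0) = 0, h′′(0) = -12.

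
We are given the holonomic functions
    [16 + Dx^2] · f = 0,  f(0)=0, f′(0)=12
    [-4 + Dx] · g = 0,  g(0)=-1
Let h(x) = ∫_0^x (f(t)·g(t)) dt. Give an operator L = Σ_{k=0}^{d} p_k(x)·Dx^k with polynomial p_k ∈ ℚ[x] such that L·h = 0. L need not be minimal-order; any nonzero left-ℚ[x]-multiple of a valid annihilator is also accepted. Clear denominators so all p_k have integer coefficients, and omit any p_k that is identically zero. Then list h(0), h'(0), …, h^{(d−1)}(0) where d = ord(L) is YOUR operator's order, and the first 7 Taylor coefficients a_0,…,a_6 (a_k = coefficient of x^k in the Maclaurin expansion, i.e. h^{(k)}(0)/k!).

L = 32·Dx - 8·Dx^2 + Dx^3  (order 3).
h: a_k = 0, 0, -6, -16, -16, 0, 256/15, …
ICs: h(0) = 0, h′(0) = 0, h′′(0) = -12.

f: a_k = 0, 12, 0, -32, 0, 128/5, 0, …
g: a_k = -1, -4, -8, -32/3, -32/3, -128/15, -256/45, …
h₀=f·g: eliminate ⇒ L₀, order ≤ 2·1.
∫: right-multiply L₀ by Dx.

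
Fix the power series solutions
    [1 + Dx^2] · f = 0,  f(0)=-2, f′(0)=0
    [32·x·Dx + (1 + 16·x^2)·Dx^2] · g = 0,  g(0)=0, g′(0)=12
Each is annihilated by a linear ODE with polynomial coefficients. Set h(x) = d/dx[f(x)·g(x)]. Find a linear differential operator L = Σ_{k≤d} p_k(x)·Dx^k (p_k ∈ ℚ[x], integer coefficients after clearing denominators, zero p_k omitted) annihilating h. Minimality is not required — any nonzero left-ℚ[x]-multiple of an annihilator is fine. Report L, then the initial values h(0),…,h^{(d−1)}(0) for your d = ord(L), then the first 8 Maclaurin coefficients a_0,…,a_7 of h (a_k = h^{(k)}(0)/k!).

f: a_k = -2, 0, 1, 0, -1/12, 0, 1/360, 0, …
g: a_k = 0, 12, 0, -64, 0, 3072/5, 0, -49152/7, …
h₀=f·g: eliminate ⇒ L₀, order ≤ 2·2.
Derive L from L₀ (diff closure).
L = (209105 + 6893664·x^2 + 261353216·x^4 + 52248576·x^6 - 2162688·x^8 - 60817408·x^10 + 16777216·x^12) + (108608·x + 9933824·x^3 + 133857280·x^5 + 44564480·x^7 + 20971520·x^9 + 67108864·x^11)·Dx + (210210 + 6980800·x^2 + 263314944·x^4 + 66224128·x^6 + 4063232·x^8 - 54525952·x^10 + 33554432·x^12)·Dx^2 + (108608·x + 9933824·x^3 + 133857280·x^5 + 44564480·x^7 + 20971520·x^9 + 67108864·x^11)·Dx^3 + (1105 + 87136·x^2 + 1961728·x^4 + 13975552·x^6 + 6225920·x^8 + 6291456·x^10 + 16777216·x^12)·Dx^4  (order 4).
h: a_k = -24, 0, 420, 0, -6469, 0, 3079271/30, 0, …
ICs: h(0) = -24, h′(0) = 0, h′′(0) = 840, h′′′(0) = 0.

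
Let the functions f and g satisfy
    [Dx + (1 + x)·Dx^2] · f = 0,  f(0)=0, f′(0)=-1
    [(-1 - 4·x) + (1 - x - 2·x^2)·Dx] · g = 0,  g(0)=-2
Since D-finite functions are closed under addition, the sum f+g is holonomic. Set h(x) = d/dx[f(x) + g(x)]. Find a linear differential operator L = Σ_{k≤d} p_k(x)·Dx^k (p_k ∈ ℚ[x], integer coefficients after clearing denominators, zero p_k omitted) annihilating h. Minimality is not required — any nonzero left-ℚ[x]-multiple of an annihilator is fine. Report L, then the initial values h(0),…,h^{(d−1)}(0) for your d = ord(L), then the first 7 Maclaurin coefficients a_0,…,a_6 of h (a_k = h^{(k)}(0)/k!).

f: a_k = 0, -1, 1/2, -1/3, 1/4, -1/5, 1/6, …
g: a_k = -2, -2, -6, -10, -22, -42, -86, …
h₀=f+g: left-lcm gives L₀, ord ≤ 3.
h₀' ⇒ L via d/dx closure of L₀.
L = (-42 - 144·x - 144·x^2 - 96·x^3) + (-28 - 172·x - 312·x^2 - 328·x^3 - 160·x^4)·Dx + (7 + 14·x - 5·x^2 - 56·x^3 - 76·x^4 - 32·x^5)·Dx^2  (order 2).
h: a_k = -3, -11, -31, -87, -211, -515, -1191, …
ICs: h(0) = -3, h′(0) = -11.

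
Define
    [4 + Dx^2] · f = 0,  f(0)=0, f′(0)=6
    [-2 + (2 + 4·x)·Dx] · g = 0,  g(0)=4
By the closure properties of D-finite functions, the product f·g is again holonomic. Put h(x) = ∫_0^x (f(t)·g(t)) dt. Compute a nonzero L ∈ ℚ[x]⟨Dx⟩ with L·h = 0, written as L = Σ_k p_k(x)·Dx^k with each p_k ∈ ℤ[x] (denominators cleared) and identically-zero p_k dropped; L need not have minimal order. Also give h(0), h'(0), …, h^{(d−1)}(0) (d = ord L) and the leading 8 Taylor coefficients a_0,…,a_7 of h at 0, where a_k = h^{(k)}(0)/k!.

L = (7 + 16·x + 16·x^2)·Dx + (-2 - 4·x)·Dx^2 + (1 + 4·x + 4·x^2)·Dx^3  (order 3).
h: a_k = 0, 0, 12, 8, -7, -4/5, -19/30, 81/35, …
ICs: h(0) = 0, h′(0) = 0, h′′(0) = 24.

f: a_k = 0, 6, 0, -4, 0, 4/5, 0, -8/105, …
g: a_k = 4, 4, -2, 2, -5/2, 7/2, -21/4, 33/4, …
Sym-product of L_f,L_g gives L₀ (≤ ord 2).
Integrate: L := L₀·Dx.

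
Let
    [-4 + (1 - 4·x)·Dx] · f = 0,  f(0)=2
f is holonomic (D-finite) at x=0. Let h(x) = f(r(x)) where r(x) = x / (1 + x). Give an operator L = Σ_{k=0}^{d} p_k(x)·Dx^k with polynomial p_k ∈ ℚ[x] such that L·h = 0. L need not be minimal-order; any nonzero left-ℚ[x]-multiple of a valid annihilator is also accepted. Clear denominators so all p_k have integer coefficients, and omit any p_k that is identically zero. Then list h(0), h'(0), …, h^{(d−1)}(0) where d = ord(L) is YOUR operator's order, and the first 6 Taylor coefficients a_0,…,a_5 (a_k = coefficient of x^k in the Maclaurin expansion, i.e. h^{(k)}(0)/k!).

f: a_k = 2, 8, 32, 128, 512, 2048, …
L₀ from L_f via x↦r, Dx↦r'^{-1}Dx.
L = 4 + (-1 + 2·x + 3·x^2)·Dx  (order 1).
h: a_k = 2, 8, 24, 72, 216, 648, …
ICs: h(0) = 2.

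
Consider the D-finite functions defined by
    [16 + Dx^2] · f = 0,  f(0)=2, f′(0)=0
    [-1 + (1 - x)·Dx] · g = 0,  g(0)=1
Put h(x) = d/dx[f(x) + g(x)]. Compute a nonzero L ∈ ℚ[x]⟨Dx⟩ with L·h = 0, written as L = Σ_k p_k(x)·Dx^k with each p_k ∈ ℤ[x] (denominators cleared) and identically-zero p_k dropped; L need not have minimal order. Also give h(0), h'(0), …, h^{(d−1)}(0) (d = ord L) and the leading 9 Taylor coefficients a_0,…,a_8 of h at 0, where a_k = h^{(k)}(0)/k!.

f: a_k = 2, 0, -16, 0, 64/3, 0, -512/45, 0, 1024/315, …
g: a_k = 1, 1, 1, 1, 1, 1, 1, 1, 1, …
f+g: L₀ = lclm(L_f,L_g), ord ≤ 2+1.
h₀' ⇒ L via d/dx closure of L₀.
L = (448 - 512·x + 256·x^2) + (-176 + 432·x - 384·x^2 + 128·x^3)·Dx + (28 - 32·x + 16·x^2)·Dx^2 + (-11 + 27·x - 24·x^2 + 8·x^3)·Dx^3  (order 3).
h: a_k = 1, -30, 3, 268/3, 5, -934/15, 7, 10712/315, 9, …
ICs: h(0) = 1, h′(0) = -30, h′′(0) = 6.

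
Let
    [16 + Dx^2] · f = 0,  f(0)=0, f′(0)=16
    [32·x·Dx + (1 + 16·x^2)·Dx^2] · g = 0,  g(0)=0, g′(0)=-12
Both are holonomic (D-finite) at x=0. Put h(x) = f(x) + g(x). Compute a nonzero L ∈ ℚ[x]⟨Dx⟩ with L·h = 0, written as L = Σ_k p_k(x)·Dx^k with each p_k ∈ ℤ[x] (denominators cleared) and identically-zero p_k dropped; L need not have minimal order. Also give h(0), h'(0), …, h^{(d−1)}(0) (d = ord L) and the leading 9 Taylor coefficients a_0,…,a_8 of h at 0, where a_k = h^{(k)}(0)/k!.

f: a_k = 0, 16, 0, -128/3, 0, 512/15, 0, -4096/315, 0, …
g: a_k = 0, -12, 0, 64, 0, -3072/5, 0, 49152/7, 0, …
Sum ⇒ L₀ = lclm(L_f,L_g) in ℚ(x)⟨Dx⟩.
L = (-5632·x + 114688·x^3 + 131072·x^5)·Dx + (-16 + 1792·x^2 + 36864·x^4 + 65536·x^6)·Dx^2 + (-352·x + 7168·x^3 + 8192·x^5)·Dx^3 + (-1 + 112·x^2 + 2304·x^4 + 4096·x^6)·Dx^4  (order 4).
h: a_k = 0, 4, 0, 64/3, 0, -8704/15, 0, 315392/45, 0, …
ICs: h(0) = 0, h′(0) = 4, h′′(0) = 0, h′′′(0) = 128.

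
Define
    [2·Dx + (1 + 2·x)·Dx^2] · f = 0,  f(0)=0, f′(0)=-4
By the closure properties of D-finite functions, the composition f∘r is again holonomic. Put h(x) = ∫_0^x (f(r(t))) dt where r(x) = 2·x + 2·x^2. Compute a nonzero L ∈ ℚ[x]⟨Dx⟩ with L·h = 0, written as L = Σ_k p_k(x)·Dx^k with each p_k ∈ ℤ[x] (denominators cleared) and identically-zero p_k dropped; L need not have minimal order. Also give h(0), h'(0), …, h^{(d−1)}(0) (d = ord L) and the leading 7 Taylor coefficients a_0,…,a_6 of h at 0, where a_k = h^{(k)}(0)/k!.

L = 2·Dx^2 + (1 + 2·x)·Dx^3  (order 3).
h: a_k = 0, 0, -4, 8/3, -8/3, 16/5, -64/15, …
ICs: h(0) = 0, h′(0) = 0, h′′(0) = -8.

f: a_k = 0, -4, 4, -16/3, 8, -64/5, 64/3, …
h₀=f(r): pull back L_f along r ⇒ L₀.
h=∫₀ˣh₀: take L = L₀·Dx.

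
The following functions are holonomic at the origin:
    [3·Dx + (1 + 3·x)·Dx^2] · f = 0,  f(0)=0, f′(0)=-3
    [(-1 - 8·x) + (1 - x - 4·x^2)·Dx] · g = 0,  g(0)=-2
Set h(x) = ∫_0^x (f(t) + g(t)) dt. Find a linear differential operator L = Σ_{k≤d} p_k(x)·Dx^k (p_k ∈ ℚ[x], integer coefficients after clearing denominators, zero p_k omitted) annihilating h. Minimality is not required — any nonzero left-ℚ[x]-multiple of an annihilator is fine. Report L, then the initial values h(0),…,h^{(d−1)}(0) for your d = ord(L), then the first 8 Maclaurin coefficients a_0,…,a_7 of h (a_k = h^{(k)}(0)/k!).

f: a_k = 0, -3, 9/2, -9, 81/4, -243/5, 243/2, -2187/7, …
g: a_k = -2, -2, -10, -18, -58, -130, -362, -882, …
Weyl lclm of L_f,L_g ⇒ L₀ (ord ≤ 3).
Integrate: L := L₀·Dx.
L = (-342 - 2178·x - 6624·x^2 - 6336·x^3 - 6912·x^4)·Dx^2 + (-36 - 696·x - 4356·x^2 - 10176·x^3 - 12960·x^4 - 11520·x^5)·Dx^3 + (13 + 101·x + 191·x^2 - 225·x^3 - 1440·x^4 - 2928·x^5 - 2304·x^6)·Dx^4  (order 4).
h: a_k = 0, -2, -5/2, -11/6, -27/4, -151/20, -893/30, -481/14, …
ICs: h(0) = 0, h′(0) = -2, h′′(0) = -5, h′′′(0) = -11.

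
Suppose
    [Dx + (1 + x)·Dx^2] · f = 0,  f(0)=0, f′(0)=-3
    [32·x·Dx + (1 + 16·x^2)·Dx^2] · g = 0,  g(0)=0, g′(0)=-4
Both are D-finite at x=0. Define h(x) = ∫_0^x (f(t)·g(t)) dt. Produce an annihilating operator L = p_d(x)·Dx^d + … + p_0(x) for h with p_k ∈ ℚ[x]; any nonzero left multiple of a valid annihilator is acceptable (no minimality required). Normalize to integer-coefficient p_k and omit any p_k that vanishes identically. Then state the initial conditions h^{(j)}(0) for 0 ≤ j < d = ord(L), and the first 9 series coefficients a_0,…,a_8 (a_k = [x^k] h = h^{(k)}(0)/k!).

L = (4224 + 8384·x + 204800·x^2 + 531456·x^3 + 491520·x^4 + 212992·x^5 + 262144·x^7)·Dx^2 + (4098 + 28864·x + 258368·x^2 + 1045504·x^3 + 1798144·x^4 + 1523712·x^5 + 573440·x^6 + 786432·x^7 + 917504·x^8)·Dx^3 + (132 + 8644·x + 37632·x^2 + 196032·x^3 + 614400·x^4 + 955392·x^5 + 786432·x^6 + 540672·x^7 + 786432·x^8 + 524288·x^9)·Dx^4 + (65 + 258·x + 2497·x^2 + 8576·x^3 + 30336·x^4 + 76800·x^5 + 118272·x^6 + 98304·x^7 + 98304·x^8 + 131072·x^9 + 65536·x^10)·Dx^5  (order 5).
h: a_k = 0, 0, 0, 4, -3/2, -12, 29/6, 1276/15, -733/20, …
ICs: h(0) = 0, h′(0) = 0, h′′(0) = 0, h′′′(0) = 24, h′′′′(0) = -36.

f: a_k = 0, -3, 3/2, -1, 3/4, -3/5, 1/2, -3/7, 3/8, …
g: a_k = 0, -4, 0, 64/3, 0, -1024/5, 0, 16384/7, 0, …
h₀=f·g: eliminate ⇒ L₀, order ≤ 2·2.
h=∫h₀ ⇒ L = L₀·Dx.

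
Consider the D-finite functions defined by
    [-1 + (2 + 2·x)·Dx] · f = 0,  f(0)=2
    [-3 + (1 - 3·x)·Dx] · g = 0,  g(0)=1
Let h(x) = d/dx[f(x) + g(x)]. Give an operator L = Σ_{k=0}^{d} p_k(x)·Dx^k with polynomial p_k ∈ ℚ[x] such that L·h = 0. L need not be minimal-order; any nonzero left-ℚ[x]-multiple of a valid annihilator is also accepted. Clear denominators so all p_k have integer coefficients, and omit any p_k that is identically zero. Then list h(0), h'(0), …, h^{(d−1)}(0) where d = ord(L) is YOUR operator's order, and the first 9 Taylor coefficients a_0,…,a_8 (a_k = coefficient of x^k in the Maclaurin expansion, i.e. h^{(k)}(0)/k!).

L = (-126 - 54·x) + (-213 - 450·x - 189·x^2)·Dx + (26 - 34·x - 114·x^2 - 54·x^3)·Dx^2  (order 2).
h: a_k = 4, 35/2, 651/8, 5179/16, 155555/128, 1119681/256, 15676647/1024, 107494995/2048, 5804759331/32768, …
ICs: h(0) = 4, h′(0) = 35/2.

f: a_k = 2, 1, -1/4, 1/8, -5/64, 7/128, -21/512, 33/1024, -429/16384, …
g: a_k = 1, 3, 9, 27, 81, 243, 729, 2187, 6561, …
Weyl lclm of L_f,L_g ⇒ L₀ (ord ≤ 2).
h=h₀': d/dx-closure on L₀ ⇒ L.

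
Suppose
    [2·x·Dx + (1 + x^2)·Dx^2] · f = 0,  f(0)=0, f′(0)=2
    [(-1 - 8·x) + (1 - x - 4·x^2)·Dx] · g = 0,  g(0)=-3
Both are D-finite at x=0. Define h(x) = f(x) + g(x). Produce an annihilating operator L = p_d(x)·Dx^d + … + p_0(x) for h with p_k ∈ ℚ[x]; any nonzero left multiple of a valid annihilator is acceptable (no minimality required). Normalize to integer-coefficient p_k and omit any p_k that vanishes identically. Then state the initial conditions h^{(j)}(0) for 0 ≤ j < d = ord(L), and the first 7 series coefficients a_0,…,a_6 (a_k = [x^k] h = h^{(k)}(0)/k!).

L = (10 - 40·x - 478·x^2 - 864·x^3 - 2496·x^4 - 384·x^6)·Dx + (-28 - 246·x - 316·x^2 - 1182·x^3 - 752·x^4 - 2048·x^5 - 48·x^6 - 384·x^7)·Dx^2 + (5 + 8·x + 32·x^2 - 104·x^3 - 197·x^4 - 128·x^5 - 288·x^6 - 16·x^7 - 64·x^8)·Dx^3  (order 3).
h: a_k = -3, -1, -15, -83/3, -87, -973/5, -543, …
ICs: h(0) = -3, h′(0) = -1, h′′(0) = -30.

f: a_k = 0, 2, 0, -2/3, 0, 2/5, 0, …
g: a_k = -3, -3, -15, -27, -87, -195, -543, …
h₀=f+g: left-lcm gives L₀, ord ≤ 3.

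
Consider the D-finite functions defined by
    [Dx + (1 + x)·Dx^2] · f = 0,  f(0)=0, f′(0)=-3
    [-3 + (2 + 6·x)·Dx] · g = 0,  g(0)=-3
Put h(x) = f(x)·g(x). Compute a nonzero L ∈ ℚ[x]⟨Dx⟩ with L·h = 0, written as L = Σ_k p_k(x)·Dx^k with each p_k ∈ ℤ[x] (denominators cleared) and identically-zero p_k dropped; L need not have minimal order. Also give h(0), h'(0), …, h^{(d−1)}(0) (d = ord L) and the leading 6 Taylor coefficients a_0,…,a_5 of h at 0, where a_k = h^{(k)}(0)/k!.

L = (21 + 9·x) + (-8 - 24·x)·Dx + (4 + 28·x + 60·x^2 + 36·x^3)·Dx^2  (order 2).
h: a_k = 0, 9, 9, -111/8, 45/2, -26253/640, …
ICs: h(0) = 0, h′(0) = 9.

f: a_k = 0, -3, 3/2, -1, 3/4, -3/5, …
g: a_k = -3, -9/2, 27/8, -81/16, 1215/128, -5103/256, …
Sym-product of L_f,L_g gives L₀ (≤ ord 2).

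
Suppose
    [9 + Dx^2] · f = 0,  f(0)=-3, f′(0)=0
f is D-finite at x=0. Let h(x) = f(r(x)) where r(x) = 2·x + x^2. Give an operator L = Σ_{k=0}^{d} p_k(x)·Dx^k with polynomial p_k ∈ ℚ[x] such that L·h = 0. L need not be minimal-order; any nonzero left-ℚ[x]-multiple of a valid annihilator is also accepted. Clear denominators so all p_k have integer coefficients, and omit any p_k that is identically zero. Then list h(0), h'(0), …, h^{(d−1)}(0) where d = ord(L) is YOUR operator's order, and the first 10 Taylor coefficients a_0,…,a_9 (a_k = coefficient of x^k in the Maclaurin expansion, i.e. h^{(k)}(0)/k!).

f: a_k = -3, 0, 27/2, 0, -81/8, 0, 243/80, 0, -2187/4480, 0, …
h₀=f(r): pull back L_f along r ⇒ L₀.
L = (36 + 108·x + 108·x^2 + 36·x^3) - Dx + (1 + x)·Dx^2  (order 2).
h: a_k = -3, 0, 54, 54, -297/2, -324, -243/5, 2511/5, 166293/280, -486/35, …
ICs: h(0) = -3, h′(0) = 0.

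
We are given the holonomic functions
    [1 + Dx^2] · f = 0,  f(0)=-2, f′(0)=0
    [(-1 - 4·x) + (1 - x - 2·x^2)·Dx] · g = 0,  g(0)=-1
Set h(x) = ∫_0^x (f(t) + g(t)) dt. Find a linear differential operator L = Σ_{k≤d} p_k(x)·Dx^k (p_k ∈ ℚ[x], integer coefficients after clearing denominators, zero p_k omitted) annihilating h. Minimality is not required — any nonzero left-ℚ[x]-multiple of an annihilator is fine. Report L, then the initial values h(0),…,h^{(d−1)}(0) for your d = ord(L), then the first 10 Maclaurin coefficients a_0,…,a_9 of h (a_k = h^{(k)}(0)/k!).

L = (-31 - 146·x - 133·x^2 - 184·x^3 - 20·x^4 - 16·x^5)·Dx + (7 + 3·x - 3·x^2 - 37·x^3 - 42·x^4 - 12·x^5 - 8·x^6)·Dx^2 + (-31 - 146·x - 133·x^2 - 184·x^3 - 20·x^4 - 16·x^5)·Dx^3 + (7 + 3·x - 3·x^2 - 37·x^3 - 42·x^4 - 12·x^5 - 8·x^6)·Dx^4  (order 4).
h: a_k = 0, -3, -1/2, -2/3, -5/4, -133/60, -7/2, -15479/2520, -85/8, -3447361/181440, …
ICs: h(0) = 0, h′(0) = -3, h′′(0) = -1, h′′′(0) = -4.

f: a_k = -2, 0, 1, 0, -1/12, 0, 1/360, 0, -1/20160, 0, …
g: a_k = -1, -1, -3, -5, -11, -21, -43, -85, -171, -341, …
f+g: L₀ = lclm(L_f,L_g), ord ≤ 2+1.
h=∫h₀ ⇒ L = L₀·Dx.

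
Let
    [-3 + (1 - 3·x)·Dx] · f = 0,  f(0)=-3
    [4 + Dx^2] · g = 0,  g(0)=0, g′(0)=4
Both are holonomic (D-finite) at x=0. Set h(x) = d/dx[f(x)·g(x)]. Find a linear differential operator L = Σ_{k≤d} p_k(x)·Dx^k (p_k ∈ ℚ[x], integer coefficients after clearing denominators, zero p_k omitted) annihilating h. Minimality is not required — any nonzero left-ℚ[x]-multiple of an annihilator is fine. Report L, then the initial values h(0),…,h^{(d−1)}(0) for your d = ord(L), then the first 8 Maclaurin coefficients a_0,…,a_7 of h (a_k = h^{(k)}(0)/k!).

L = (-14 - 24·x + 36·x^2) + (-6 + 18·x)·Dx + (1 - 6·x + 9·x^2)·Dx^2  (order 2).
h: a_k = -12, -72, -300, -1200, -4508, -81144/5, -851996/15, -6815968/35, …
ICs: h(0) = -12, h′(0) = -72.

f: a_k = -3, -9, -27, -81, -243, -729, -2187, -6561, …
g: a_k = 0, 4, 0, -8/3, 0, 8/15, 0, -16/315, …
Product ⇒ symmetric product L₀, ord ≤ 2.
h=h₀': d/dx-closure on L₀ ⇒ L.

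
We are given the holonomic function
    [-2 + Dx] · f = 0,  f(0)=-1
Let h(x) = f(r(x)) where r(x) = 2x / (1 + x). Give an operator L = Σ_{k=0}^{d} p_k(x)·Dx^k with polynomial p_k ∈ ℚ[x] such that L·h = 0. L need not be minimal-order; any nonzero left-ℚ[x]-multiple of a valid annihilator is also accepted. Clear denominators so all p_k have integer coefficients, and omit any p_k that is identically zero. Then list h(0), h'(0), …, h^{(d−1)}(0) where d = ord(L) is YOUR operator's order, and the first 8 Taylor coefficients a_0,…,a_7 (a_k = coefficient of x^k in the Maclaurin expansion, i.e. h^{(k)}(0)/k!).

L = -4 + (1 + 2·x + x^2)·Dx  (order 1).
h: a_k = -1, -4, -4, 4/3, 4/3, -28/15, 44/45, 68/315, …
ICs: h(0) = -1.

f: a_k = -1, -2, -2, -4/3, -2/3, -4/15, -4/45, -8/315, …
h₀=f(r): pull back L_f along r ⇒ L₀.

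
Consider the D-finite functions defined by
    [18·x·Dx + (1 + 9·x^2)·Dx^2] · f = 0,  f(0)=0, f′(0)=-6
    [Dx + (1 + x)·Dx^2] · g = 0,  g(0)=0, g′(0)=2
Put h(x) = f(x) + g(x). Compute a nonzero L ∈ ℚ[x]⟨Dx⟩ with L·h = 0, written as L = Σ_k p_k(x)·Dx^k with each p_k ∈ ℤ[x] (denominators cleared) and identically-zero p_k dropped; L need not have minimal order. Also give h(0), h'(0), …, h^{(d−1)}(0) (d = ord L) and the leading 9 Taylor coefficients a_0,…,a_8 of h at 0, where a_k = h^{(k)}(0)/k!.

f: a_k = 0, -6, 0, 18, 0, -486/5, 0, 4374/7, 0, …
g: a_k = 0, 2, -1, 2/3, -1/2, 2/5, -1/3, 2/7, -1/4, …
Weyl lclm of L_f,L_g ⇒ L₀ (ord ≤ 4).
L = (-18 - 54·x + 486·x^2 + 162·x^3)·Dx + (-20 - 36·x + 432·x^2 + 972·x^3 + 324·x^4)·Dx^2 + (-1 + 17·x + 18·x^2 + 162·x^3 + 243·x^4 + 81·x^5)·Dx^3  (order 3).
h: a_k = 0, -4, -1, 56/3, -1/2, -484/5, -1/3, 4376/7, -1/4, …
ICs: h(0) = 0, h′(0) = -4, h′′(0) = -2.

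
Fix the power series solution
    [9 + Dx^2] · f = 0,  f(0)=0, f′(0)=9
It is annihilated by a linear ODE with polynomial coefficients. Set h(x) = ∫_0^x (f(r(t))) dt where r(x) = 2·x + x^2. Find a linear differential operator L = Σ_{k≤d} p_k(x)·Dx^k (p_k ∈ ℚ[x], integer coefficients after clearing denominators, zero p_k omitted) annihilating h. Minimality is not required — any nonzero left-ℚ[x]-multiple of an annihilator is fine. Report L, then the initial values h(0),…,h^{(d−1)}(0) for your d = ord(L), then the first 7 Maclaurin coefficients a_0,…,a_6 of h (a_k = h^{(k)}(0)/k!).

L = (36 + 108·x + 108·x^2 + 36·x^3)·Dx - Dx^2 + (1 + x)·Dx^3  (order 3).
h: a_k = 0, 0, 9, 3, -27, -162/5, 189/10, …
ICs: h(0) = 0, h′(0) = 0, h′′(0) = 18.

f: a_k = 0, 9, 0, -27/2, 0, 243/40, 0, …
h₀=f(r): pull back L_f along r ⇒ L₀.
∫: right-multiply L₀ by Dx.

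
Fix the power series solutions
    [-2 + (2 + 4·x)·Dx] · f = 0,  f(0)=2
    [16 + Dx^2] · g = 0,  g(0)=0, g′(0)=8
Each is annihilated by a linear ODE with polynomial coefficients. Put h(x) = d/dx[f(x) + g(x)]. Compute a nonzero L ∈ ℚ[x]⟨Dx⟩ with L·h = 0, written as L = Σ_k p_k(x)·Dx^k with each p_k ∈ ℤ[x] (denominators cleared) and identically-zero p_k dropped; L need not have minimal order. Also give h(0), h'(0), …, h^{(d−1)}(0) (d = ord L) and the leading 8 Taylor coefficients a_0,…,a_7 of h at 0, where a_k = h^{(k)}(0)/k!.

f: a_k = 2, 2, -1, 1, -5/4, 7/4, -21/8, 33/8, …
g: a_k = 0, 8, 0, -64/3, 0, 256/15, 0, -2048/315, …
Sum ⇒ L₀ = lclm(L_f,L_g) in ℚ(x)⟨Dx⟩.
h₀' ⇒ L via d/dx closure of L₀.
L = (-496 - 1024·x - 1024·x^2) + (-304 - 1632·x - 3072·x^2 - 2048·x^3)·Dx + (-31 - 64·x - 64·x^2)·Dx^2 + (-19 - 102·x - 192·x^2 - 128·x^3)·Dx^3  (order 3).
h: a_k = 10, -2, -61, -5, 1129/12, -63/4, -5989/360, -429/8, …
ICs: h(0) = 10, h′(0) = -2, h′′(0) = -122.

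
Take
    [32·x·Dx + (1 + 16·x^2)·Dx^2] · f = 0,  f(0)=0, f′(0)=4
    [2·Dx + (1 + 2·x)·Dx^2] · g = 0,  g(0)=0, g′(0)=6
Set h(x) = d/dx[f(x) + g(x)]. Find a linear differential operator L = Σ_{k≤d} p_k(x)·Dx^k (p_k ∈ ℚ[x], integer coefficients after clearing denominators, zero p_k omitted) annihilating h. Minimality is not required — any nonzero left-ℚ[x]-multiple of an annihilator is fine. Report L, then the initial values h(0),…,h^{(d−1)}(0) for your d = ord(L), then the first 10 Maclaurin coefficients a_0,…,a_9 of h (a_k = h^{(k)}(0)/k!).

L = (-32 - 192·x + 1536·x^2 + 1024·x^3) + (-20 - 64·x + 576·x^2 + 3072·x^3 + 2048·x^4)·Dx + (-1 + 14·x + 32·x^2 + 256·x^3 + 768·x^4 + 512·x^5)·Dx^2  (order 2).
h: a_k = 10, -12, -40, -48, 1120, -192, -16000, -768, 263680, -3072, …
ICs: h(0) = 10, h′(0) = -12.

f: a_k = 0, 4, 0, -64/3, 0, 1024/5, 0, -16384/7, 0, 262144/9, …
g: a_k = 0, 6, -6, 8, -12, 96/5, -32, 384/7, -96, 512/3, …
Sum ⇒ L₀ = lclm(L_f,L_g) in ℚ(x)⟨Dx⟩.
h₀' ⇒ L via d/dx closure of L₀.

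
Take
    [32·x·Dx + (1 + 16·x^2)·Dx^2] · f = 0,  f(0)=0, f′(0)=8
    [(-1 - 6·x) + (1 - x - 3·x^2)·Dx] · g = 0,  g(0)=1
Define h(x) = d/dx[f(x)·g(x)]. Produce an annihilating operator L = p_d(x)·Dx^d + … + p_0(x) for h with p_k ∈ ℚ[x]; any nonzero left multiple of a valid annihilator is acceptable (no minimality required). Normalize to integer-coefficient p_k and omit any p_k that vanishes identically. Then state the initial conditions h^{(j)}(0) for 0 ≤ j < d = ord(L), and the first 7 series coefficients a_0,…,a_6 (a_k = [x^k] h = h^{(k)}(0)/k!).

L = (-74 + 8736·x^2 + 18432·x^3 + 82944·x^4) + (25 + 182·x - 48·x^2 + 96·x^3 + 18432·x^4 + 55296·x^5)·Dx + (-3 - 13·x - 167·x^2 - 16·x^3 - 1472·x^4 + 3072·x^5 + 6912·x^6)·Dx^2  (order 2).
h: a_k = 8, 16, -32, 160/3, 5864/3, 12928/5, -323128/15, …
ICs: h(0) = 8, h′(0) = 16.

f: a_k = 0, 8, 0, -128/3, 0, 2048/5, 0, …
g: a_k = 1, 1, 4, 7, 19, 40, 97, …
Sym-product of L_f,L_g gives L₀ (≤ ord 2).
Differentiate: ansatz ord ≤ ord L₀ ⇒ L.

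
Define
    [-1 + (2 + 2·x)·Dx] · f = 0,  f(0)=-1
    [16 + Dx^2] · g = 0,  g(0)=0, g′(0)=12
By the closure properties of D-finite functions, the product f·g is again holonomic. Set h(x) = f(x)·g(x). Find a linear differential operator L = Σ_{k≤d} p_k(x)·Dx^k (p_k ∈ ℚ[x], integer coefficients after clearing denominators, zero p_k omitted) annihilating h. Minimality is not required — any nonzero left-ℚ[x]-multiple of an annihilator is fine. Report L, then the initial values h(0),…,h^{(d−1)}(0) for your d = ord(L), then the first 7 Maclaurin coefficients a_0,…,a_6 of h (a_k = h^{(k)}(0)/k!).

L = (67 + 128·x + 64·x^2) + (-4 - 4·x)·Dx + (4 + 8·x + 4·x^2)·Dx^2  (order 2).
h: a_k = 0, -12, -6, 67/2, 61/4, -4661/160, -3561/320, …
ICs: h(0) = 0, h′(0) = -12.

f: a_k = -1, -1/2, 1/8, -1/16, 5/128, -7/256, 21/1024, …
g: a_k = 0, 12, 0, -32, 0, 128/5, 0, …
h₀=f·g: eliminate ⇒ L₀, order ≤ 1·2.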